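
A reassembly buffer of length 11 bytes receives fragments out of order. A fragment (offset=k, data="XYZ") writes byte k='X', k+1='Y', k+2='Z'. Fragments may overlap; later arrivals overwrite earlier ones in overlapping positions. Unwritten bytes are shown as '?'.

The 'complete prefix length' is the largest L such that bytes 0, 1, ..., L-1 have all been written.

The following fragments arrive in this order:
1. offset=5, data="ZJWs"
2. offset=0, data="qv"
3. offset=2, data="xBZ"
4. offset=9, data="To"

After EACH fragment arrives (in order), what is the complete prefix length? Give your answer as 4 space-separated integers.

Answer: 0 2 9 11

Derivation:
Fragment 1: offset=5 data="ZJWs" -> buffer=?????ZJWs?? -> prefix_len=0
Fragment 2: offset=0 data="qv" -> buffer=qv???ZJWs?? -> prefix_len=2
Fragment 3: offset=2 data="xBZ" -> buffer=qvxBZZJWs?? -> prefix_len=9
Fragment 4: offset=9 data="To" -> buffer=qvxBZZJWsTo -> prefix_len=11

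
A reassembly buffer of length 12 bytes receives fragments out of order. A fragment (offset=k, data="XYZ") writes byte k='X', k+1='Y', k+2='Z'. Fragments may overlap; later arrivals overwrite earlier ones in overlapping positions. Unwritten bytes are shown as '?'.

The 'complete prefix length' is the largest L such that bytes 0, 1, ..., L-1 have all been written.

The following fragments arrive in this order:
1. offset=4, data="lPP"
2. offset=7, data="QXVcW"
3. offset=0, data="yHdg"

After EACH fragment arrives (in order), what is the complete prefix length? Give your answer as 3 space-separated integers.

Fragment 1: offset=4 data="lPP" -> buffer=????lPP????? -> prefix_len=0
Fragment 2: offset=7 data="QXVcW" -> buffer=????lPPQXVcW -> prefix_len=0
Fragment 3: offset=0 data="yHdg" -> buffer=yHdglPPQXVcW -> prefix_len=12

Answer: 0 0 12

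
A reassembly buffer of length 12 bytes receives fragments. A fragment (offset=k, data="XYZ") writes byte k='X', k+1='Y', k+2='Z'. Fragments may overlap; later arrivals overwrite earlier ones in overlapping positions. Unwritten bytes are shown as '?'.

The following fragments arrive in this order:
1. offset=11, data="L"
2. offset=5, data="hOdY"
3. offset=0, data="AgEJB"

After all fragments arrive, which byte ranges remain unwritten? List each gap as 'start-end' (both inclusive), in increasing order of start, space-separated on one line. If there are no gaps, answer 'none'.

Fragment 1: offset=11 len=1
Fragment 2: offset=5 len=4
Fragment 3: offset=0 len=5
Gaps: 9-10

Answer: 9-10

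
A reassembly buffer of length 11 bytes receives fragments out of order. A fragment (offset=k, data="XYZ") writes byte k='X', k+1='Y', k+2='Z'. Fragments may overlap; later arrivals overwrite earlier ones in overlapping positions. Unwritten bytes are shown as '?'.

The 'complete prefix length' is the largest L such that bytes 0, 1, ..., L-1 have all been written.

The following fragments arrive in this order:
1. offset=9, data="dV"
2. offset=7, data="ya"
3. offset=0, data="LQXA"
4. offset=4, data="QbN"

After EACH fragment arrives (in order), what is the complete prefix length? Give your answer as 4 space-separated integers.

Fragment 1: offset=9 data="dV" -> buffer=?????????dV -> prefix_len=0
Fragment 2: offset=7 data="ya" -> buffer=???????yadV -> prefix_len=0
Fragment 3: offset=0 data="LQXA" -> buffer=LQXA???yadV -> prefix_len=4
Fragment 4: offset=4 data="QbN" -> buffer=LQXAQbNyadV -> prefix_len=11

Answer: 0 0 4 11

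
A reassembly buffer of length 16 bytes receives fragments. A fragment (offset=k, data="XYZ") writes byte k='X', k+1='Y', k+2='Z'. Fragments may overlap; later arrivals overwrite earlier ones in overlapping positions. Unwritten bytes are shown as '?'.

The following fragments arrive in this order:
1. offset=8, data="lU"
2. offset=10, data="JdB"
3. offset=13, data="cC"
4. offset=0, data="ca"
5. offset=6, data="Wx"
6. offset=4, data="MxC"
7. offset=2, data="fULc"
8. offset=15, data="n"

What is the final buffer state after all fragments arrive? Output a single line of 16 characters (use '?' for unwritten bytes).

Fragment 1: offset=8 data="lU" -> buffer=????????lU??????
Fragment 2: offset=10 data="JdB" -> buffer=????????lUJdB???
Fragment 3: offset=13 data="cC" -> buffer=????????lUJdBcC?
Fragment 4: offset=0 data="ca" -> buffer=ca??????lUJdBcC?
Fragment 5: offset=6 data="Wx" -> buffer=ca????WxlUJdBcC?
Fragment 6: offset=4 data="MxC" -> buffer=ca??MxCxlUJdBcC?
Fragment 7: offset=2 data="fULc" -> buffer=cafULcCxlUJdBcC?
Fragment 8: offset=15 data="n" -> buffer=cafULcCxlUJdBcCn

Answer: cafULcCxlUJdBcCn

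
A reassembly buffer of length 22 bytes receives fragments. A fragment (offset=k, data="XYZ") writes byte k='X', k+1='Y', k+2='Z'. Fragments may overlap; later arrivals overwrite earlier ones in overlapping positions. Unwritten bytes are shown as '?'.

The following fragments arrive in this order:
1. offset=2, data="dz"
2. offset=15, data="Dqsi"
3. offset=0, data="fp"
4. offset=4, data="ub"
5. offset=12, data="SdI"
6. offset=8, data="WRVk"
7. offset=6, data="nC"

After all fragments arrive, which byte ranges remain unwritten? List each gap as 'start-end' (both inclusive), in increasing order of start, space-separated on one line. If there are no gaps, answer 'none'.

Answer: 19-21

Derivation:
Fragment 1: offset=2 len=2
Fragment 2: offset=15 len=4
Fragment 3: offset=0 len=2
Fragment 4: offset=4 len=2
Fragment 5: offset=12 len=3
Fragment 6: offset=8 len=4
Fragment 7: offset=6 len=2
Gaps: 19-21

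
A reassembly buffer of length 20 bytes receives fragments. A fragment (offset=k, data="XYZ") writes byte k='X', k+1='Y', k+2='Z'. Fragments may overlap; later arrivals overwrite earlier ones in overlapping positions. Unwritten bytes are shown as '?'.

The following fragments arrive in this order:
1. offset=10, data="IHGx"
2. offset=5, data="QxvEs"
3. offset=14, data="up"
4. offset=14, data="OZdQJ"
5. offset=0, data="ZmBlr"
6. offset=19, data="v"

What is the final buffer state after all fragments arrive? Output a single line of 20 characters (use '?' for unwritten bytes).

Answer: ZmBlrQxvEsIHGxOZdQJv

Derivation:
Fragment 1: offset=10 data="IHGx" -> buffer=??????????IHGx??????
Fragment 2: offset=5 data="QxvEs" -> buffer=?????QxvEsIHGx??????
Fragment 3: offset=14 data="up" -> buffer=?????QxvEsIHGxup????
Fragment 4: offset=14 data="OZdQJ" -> buffer=?????QxvEsIHGxOZdQJ?
Fragment 5: offset=0 data="ZmBlr" -> buffer=ZmBlrQxvEsIHGxOZdQJ?
Fragment 6: offset=19 data="v" -> buffer=ZmBlrQxvEsIHGxOZdQJv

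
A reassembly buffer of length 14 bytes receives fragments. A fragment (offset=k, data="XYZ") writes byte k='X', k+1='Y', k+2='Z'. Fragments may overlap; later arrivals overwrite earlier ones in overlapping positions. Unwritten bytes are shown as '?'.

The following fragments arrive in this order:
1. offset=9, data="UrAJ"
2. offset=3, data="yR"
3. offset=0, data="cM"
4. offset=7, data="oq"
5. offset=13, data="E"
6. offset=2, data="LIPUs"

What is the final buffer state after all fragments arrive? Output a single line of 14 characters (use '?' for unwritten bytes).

Fragment 1: offset=9 data="UrAJ" -> buffer=?????????UrAJ?
Fragment 2: offset=3 data="yR" -> buffer=???yR????UrAJ?
Fragment 3: offset=0 data="cM" -> buffer=cM?yR????UrAJ?
Fragment 4: offset=7 data="oq" -> buffer=cM?yR??oqUrAJ?
Fragment 5: offset=13 data="E" -> buffer=cM?yR??oqUrAJE
Fragment 6: offset=2 data="LIPUs" -> buffer=cMLIPUsoqUrAJE

Answer: cMLIPUsoqUrAJE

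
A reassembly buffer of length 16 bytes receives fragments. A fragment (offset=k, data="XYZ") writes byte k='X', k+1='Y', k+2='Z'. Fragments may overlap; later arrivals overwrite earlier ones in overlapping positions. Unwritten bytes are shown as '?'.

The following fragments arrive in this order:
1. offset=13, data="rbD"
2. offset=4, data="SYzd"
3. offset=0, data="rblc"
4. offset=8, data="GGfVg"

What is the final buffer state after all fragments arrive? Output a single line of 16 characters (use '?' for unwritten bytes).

Fragment 1: offset=13 data="rbD" -> buffer=?????????????rbD
Fragment 2: offset=4 data="SYzd" -> buffer=????SYzd?????rbD
Fragment 3: offset=0 data="rblc" -> buffer=rblcSYzd?????rbD
Fragment 4: offset=8 data="GGfVg" -> buffer=rblcSYzdGGfVgrbD

Answer: rblcSYzdGGfVgrbD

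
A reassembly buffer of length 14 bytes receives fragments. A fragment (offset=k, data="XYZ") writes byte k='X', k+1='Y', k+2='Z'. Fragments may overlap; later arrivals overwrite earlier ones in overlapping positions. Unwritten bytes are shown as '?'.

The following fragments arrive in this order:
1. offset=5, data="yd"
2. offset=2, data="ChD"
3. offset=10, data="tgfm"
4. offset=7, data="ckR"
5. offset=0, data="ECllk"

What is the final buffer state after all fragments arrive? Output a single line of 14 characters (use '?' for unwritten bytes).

Answer: ECllkydckRtgfm

Derivation:
Fragment 1: offset=5 data="yd" -> buffer=?????yd???????
Fragment 2: offset=2 data="ChD" -> buffer=??ChDyd???????
Fragment 3: offset=10 data="tgfm" -> buffer=??ChDyd???tgfm
Fragment 4: offset=7 data="ckR" -> buffer=??ChDydckRtgfm
Fragment 5: offset=0 data="ECllk" -> buffer=ECllkydckRtgfm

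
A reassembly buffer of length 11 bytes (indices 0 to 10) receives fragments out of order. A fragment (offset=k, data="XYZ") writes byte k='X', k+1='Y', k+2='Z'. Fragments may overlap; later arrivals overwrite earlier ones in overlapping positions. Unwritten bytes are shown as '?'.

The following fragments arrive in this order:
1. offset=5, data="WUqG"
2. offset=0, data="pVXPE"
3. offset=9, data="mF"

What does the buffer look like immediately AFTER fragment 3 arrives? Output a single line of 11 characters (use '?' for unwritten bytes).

Answer: pVXPEWUqGmF

Derivation:
Fragment 1: offset=5 data="WUqG" -> buffer=?????WUqG??
Fragment 2: offset=0 data="pVXPE" -> buffer=pVXPEWUqG??
Fragment 3: offset=9 data="mF" -> buffer=pVXPEWUqGmF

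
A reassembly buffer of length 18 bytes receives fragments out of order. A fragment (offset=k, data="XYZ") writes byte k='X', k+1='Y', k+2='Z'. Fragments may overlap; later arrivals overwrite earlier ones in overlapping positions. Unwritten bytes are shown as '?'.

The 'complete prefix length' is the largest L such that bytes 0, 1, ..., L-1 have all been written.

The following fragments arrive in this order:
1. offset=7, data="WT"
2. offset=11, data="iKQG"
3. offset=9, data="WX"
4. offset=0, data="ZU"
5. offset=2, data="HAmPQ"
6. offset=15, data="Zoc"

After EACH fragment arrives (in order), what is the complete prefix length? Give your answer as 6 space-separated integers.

Fragment 1: offset=7 data="WT" -> buffer=???????WT????????? -> prefix_len=0
Fragment 2: offset=11 data="iKQG" -> buffer=???????WT??iKQG??? -> prefix_len=0
Fragment 3: offset=9 data="WX" -> buffer=???????WTWXiKQG??? -> prefix_len=0
Fragment 4: offset=0 data="ZU" -> buffer=ZU?????WTWXiKQG??? -> prefix_len=2
Fragment 5: offset=2 data="HAmPQ" -> buffer=ZUHAmPQWTWXiKQG??? -> prefix_len=15
Fragment 6: offset=15 data="Zoc" -> buffer=ZUHAmPQWTWXiKQGZoc -> prefix_len=18

Answer: 0 0 0 2 15 18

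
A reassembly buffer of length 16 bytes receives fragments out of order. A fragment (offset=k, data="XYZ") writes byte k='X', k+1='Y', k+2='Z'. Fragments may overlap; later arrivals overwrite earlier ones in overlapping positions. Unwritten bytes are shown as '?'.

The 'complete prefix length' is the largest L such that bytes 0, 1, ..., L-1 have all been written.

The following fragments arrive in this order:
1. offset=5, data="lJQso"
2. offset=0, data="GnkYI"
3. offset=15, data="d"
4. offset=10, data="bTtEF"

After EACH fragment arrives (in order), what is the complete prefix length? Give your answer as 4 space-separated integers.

Fragment 1: offset=5 data="lJQso" -> buffer=?????lJQso?????? -> prefix_len=0
Fragment 2: offset=0 data="GnkYI" -> buffer=GnkYIlJQso?????? -> prefix_len=10
Fragment 3: offset=15 data="d" -> buffer=GnkYIlJQso?????d -> prefix_len=10
Fragment 4: offset=10 data="bTtEF" -> buffer=GnkYIlJQsobTtEFd -> prefix_len=16

Answer: 0 10 10 16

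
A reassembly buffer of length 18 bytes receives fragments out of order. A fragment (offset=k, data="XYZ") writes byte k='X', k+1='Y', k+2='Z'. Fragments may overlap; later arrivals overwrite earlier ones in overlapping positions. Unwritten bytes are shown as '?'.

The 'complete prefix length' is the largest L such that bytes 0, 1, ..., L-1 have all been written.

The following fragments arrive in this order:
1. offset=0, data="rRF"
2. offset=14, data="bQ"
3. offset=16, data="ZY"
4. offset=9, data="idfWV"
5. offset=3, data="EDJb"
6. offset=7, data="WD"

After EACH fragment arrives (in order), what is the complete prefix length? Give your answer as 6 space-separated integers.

Answer: 3 3 3 3 7 18

Derivation:
Fragment 1: offset=0 data="rRF" -> buffer=rRF??????????????? -> prefix_len=3
Fragment 2: offset=14 data="bQ" -> buffer=rRF???????????bQ?? -> prefix_len=3
Fragment 3: offset=16 data="ZY" -> buffer=rRF???????????bQZY -> prefix_len=3
Fragment 4: offset=9 data="idfWV" -> buffer=rRF??????idfWVbQZY -> prefix_len=3
Fragment 5: offset=3 data="EDJb" -> buffer=rRFEDJb??idfWVbQZY -> prefix_len=7
Fragment 6: offset=7 data="WD" -> buffer=rRFEDJbWDidfWVbQZY -> prefix_len=18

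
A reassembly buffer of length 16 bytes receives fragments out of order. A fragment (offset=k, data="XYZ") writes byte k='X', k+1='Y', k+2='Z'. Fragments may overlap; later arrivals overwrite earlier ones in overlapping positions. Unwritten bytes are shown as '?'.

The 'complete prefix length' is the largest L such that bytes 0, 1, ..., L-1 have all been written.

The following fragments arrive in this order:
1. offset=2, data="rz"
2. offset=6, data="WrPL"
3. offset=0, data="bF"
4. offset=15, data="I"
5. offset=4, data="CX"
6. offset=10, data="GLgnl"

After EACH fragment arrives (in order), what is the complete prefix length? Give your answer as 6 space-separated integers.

Fragment 1: offset=2 data="rz" -> buffer=??rz???????????? -> prefix_len=0
Fragment 2: offset=6 data="WrPL" -> buffer=??rz??WrPL?????? -> prefix_len=0
Fragment 3: offset=0 data="bF" -> buffer=bFrz??WrPL?????? -> prefix_len=4
Fragment 4: offset=15 data="I" -> buffer=bFrz??WrPL?????I -> prefix_len=4
Fragment 5: offset=4 data="CX" -> buffer=bFrzCXWrPL?????I -> prefix_len=10
Fragment 6: offset=10 data="GLgnl" -> buffer=bFrzCXWrPLGLgnlI -> prefix_len=16

Answer: 0 0 4 4 10 16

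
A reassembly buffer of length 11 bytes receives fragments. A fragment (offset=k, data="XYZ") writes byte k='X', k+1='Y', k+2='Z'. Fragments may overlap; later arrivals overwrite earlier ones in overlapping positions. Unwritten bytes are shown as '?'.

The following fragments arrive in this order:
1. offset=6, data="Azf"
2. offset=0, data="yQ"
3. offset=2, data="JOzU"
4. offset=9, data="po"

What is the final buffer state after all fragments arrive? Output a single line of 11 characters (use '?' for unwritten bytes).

Fragment 1: offset=6 data="Azf" -> buffer=??????Azf??
Fragment 2: offset=0 data="yQ" -> buffer=yQ????Azf??
Fragment 3: offset=2 data="JOzU" -> buffer=yQJOzUAzf??
Fragment 4: offset=9 data="po" -> buffer=yQJOzUAzfpo

Answer: yQJOzUAzfpo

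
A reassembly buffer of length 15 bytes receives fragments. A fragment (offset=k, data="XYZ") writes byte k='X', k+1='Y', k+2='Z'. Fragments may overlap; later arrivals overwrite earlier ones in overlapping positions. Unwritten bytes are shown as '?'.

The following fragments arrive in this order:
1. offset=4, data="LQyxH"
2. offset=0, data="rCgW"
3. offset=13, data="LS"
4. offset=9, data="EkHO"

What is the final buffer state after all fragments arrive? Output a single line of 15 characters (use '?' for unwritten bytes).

Answer: rCgWLQyxHEkHOLS

Derivation:
Fragment 1: offset=4 data="LQyxH" -> buffer=????LQyxH??????
Fragment 2: offset=0 data="rCgW" -> buffer=rCgWLQyxH??????
Fragment 3: offset=13 data="LS" -> buffer=rCgWLQyxH????LS
Fragment 4: offset=9 data="EkHO" -> buffer=rCgWLQyxHEkHOLS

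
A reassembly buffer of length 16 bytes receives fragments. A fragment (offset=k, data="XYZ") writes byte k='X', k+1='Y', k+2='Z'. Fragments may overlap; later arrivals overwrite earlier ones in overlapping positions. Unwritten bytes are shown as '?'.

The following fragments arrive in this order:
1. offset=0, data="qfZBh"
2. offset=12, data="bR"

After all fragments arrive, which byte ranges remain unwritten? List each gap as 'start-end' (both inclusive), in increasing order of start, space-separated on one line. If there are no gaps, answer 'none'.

Fragment 1: offset=0 len=5
Fragment 2: offset=12 len=2
Gaps: 5-11 14-15

Answer: 5-11 14-15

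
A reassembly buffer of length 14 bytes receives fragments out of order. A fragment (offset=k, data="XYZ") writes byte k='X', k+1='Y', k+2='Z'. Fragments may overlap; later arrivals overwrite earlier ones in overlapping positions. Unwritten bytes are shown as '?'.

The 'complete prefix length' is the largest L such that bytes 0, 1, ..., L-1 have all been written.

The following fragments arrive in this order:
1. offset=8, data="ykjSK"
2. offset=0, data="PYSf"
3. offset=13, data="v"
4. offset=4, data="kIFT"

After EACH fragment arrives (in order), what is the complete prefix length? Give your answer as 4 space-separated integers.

Fragment 1: offset=8 data="ykjSK" -> buffer=????????ykjSK? -> prefix_len=0
Fragment 2: offset=0 data="PYSf" -> buffer=PYSf????ykjSK? -> prefix_len=4
Fragment 3: offset=13 data="v" -> buffer=PYSf????ykjSKv -> prefix_len=4
Fragment 4: offset=4 data="kIFT" -> buffer=PYSfkIFTykjSKv -> prefix_len=14

Answer: 0 4 4 14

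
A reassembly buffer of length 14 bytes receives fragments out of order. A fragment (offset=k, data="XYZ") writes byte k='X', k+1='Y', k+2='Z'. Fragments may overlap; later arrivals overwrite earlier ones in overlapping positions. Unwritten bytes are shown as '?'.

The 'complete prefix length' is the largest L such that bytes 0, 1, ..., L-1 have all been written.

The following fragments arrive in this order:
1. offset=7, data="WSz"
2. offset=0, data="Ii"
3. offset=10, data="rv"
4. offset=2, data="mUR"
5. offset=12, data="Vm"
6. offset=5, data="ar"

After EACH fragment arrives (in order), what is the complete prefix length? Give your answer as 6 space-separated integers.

Answer: 0 2 2 5 5 14

Derivation:
Fragment 1: offset=7 data="WSz" -> buffer=???????WSz???? -> prefix_len=0
Fragment 2: offset=0 data="Ii" -> buffer=Ii?????WSz???? -> prefix_len=2
Fragment 3: offset=10 data="rv" -> buffer=Ii?????WSzrv?? -> prefix_len=2
Fragment 4: offset=2 data="mUR" -> buffer=IimUR??WSzrv?? -> prefix_len=5
Fragment 5: offset=12 data="Vm" -> buffer=IimUR??WSzrvVm -> prefix_len=5
Fragment 6: offset=5 data="ar" -> buffer=IimURarWSzrvVm -> prefix_len=14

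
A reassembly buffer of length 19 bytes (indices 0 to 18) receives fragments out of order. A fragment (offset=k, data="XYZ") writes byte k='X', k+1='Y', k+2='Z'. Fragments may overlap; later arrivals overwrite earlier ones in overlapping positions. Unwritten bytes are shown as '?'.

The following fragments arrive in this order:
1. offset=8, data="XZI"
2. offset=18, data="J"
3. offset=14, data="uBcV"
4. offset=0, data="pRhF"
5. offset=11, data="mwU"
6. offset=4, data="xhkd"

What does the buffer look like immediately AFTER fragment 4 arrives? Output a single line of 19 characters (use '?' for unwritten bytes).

Answer: pRhF????XZI???uBcVJ

Derivation:
Fragment 1: offset=8 data="XZI" -> buffer=????????XZI????????
Fragment 2: offset=18 data="J" -> buffer=????????XZI???????J
Fragment 3: offset=14 data="uBcV" -> buffer=????????XZI???uBcVJ
Fragment 4: offset=0 data="pRhF" -> buffer=pRhF????XZI???uBcVJ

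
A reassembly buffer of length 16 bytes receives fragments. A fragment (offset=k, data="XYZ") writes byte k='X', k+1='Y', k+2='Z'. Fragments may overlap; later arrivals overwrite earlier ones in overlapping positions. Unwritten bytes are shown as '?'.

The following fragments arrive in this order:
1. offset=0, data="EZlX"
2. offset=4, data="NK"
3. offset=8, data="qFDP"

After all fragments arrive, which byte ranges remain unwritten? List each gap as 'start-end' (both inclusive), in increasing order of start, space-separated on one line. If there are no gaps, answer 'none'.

Fragment 1: offset=0 len=4
Fragment 2: offset=4 len=2
Fragment 3: offset=8 len=4
Gaps: 6-7 12-15

Answer: 6-7 12-15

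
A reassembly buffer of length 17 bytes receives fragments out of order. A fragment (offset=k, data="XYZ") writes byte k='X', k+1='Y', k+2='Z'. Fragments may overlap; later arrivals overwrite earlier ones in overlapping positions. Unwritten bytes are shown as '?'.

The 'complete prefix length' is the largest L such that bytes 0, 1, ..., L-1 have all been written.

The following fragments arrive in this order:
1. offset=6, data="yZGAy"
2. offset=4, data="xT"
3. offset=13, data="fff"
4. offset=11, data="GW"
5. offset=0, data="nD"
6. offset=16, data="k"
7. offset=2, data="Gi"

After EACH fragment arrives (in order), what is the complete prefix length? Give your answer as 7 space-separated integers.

Answer: 0 0 0 0 2 2 17

Derivation:
Fragment 1: offset=6 data="yZGAy" -> buffer=??????yZGAy?????? -> prefix_len=0
Fragment 2: offset=4 data="xT" -> buffer=????xTyZGAy?????? -> prefix_len=0
Fragment 3: offset=13 data="fff" -> buffer=????xTyZGAy??fff? -> prefix_len=0
Fragment 4: offset=11 data="GW" -> buffer=????xTyZGAyGWfff? -> prefix_len=0
Fragment 5: offset=0 data="nD" -> buffer=nD??xTyZGAyGWfff? -> prefix_len=2
Fragment 6: offset=16 data="k" -> buffer=nD??xTyZGAyGWfffk -> prefix_len=2
Fragment 7: offset=2 data="Gi" -> buffer=nDGixTyZGAyGWfffk -> prefix_len=17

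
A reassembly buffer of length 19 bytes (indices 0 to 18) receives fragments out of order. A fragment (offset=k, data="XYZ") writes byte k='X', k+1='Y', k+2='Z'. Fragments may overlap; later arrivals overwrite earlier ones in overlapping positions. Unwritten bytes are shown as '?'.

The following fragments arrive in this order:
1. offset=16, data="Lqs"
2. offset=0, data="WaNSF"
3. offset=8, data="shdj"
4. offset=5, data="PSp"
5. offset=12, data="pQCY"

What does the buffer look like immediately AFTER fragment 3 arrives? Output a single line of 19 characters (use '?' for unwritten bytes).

Fragment 1: offset=16 data="Lqs" -> buffer=????????????????Lqs
Fragment 2: offset=0 data="WaNSF" -> buffer=WaNSF???????????Lqs
Fragment 3: offset=8 data="shdj" -> buffer=WaNSF???shdj????Lqs

Answer: WaNSF???shdj????Lqs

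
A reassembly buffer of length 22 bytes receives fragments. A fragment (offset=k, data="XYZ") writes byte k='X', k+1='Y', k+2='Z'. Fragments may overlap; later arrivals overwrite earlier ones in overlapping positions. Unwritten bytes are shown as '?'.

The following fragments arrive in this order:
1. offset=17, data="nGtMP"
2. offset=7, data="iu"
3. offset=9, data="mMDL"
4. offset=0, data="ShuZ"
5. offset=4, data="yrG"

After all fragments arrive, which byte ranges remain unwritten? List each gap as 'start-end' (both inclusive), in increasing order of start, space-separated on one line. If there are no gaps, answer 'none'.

Answer: 13-16

Derivation:
Fragment 1: offset=17 len=5
Fragment 2: offset=7 len=2
Fragment 3: offset=9 len=4
Fragment 4: offset=0 len=4
Fragment 5: offset=4 len=3
Gaps: 13-16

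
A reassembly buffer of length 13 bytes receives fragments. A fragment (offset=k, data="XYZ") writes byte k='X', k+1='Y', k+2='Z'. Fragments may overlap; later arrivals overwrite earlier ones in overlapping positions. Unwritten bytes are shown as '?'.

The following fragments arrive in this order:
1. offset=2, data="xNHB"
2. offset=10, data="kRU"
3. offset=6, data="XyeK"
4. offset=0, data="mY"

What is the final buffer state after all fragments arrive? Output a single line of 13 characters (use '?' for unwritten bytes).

Fragment 1: offset=2 data="xNHB" -> buffer=??xNHB???????
Fragment 2: offset=10 data="kRU" -> buffer=??xNHB????kRU
Fragment 3: offset=6 data="XyeK" -> buffer=??xNHBXyeKkRU
Fragment 4: offset=0 data="mY" -> buffer=mYxNHBXyeKkRU

Answer: mYxNHBXyeKkRU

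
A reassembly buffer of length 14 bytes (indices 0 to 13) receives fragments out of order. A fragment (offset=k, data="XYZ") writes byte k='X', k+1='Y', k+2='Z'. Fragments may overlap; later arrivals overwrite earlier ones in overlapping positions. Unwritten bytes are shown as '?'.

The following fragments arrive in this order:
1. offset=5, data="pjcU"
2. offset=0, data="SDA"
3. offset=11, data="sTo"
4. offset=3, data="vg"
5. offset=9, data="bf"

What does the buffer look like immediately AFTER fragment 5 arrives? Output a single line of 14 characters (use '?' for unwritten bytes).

Fragment 1: offset=5 data="pjcU" -> buffer=?????pjcU?????
Fragment 2: offset=0 data="SDA" -> buffer=SDA??pjcU?????
Fragment 3: offset=11 data="sTo" -> buffer=SDA??pjcU??sTo
Fragment 4: offset=3 data="vg" -> buffer=SDAvgpjcU??sTo
Fragment 5: offset=9 data="bf" -> buffer=SDAvgpjcUbfsTo

Answer: SDAvgpjcUbfsTo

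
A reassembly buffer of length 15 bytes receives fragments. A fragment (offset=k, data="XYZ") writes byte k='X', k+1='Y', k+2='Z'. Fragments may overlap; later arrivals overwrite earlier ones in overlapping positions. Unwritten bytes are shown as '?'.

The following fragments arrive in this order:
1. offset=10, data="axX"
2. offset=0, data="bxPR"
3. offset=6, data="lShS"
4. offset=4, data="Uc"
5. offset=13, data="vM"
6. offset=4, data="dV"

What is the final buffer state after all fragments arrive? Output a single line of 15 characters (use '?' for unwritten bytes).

Fragment 1: offset=10 data="axX" -> buffer=??????????axX??
Fragment 2: offset=0 data="bxPR" -> buffer=bxPR??????axX??
Fragment 3: offset=6 data="lShS" -> buffer=bxPR??lShSaxX??
Fragment 4: offset=4 data="Uc" -> buffer=bxPRUclShSaxX??
Fragment 5: offset=13 data="vM" -> buffer=bxPRUclShSaxXvM
Fragment 6: offset=4 data="dV" -> buffer=bxPRdVlShSaxXvM

Answer: bxPRdVlShSaxXvM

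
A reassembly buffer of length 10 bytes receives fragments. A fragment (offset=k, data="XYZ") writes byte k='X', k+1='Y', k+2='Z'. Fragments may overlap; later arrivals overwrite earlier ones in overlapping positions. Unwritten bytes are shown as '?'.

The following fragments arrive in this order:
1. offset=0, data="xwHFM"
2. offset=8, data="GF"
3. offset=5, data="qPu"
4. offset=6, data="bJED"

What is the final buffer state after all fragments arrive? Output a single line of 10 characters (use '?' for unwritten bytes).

Fragment 1: offset=0 data="xwHFM" -> buffer=xwHFM?????
Fragment 2: offset=8 data="GF" -> buffer=xwHFM???GF
Fragment 3: offset=5 data="qPu" -> buffer=xwHFMqPuGF
Fragment 4: offset=6 data="bJED" -> buffer=xwHFMqbJED

Answer: xwHFMqbJED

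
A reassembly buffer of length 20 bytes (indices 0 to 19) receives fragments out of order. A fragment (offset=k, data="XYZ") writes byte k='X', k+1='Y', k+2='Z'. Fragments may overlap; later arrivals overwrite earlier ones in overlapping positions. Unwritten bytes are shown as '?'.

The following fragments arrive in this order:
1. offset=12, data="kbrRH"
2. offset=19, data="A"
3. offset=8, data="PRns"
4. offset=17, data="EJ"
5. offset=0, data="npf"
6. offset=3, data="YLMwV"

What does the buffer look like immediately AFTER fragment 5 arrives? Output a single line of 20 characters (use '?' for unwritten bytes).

Fragment 1: offset=12 data="kbrRH" -> buffer=????????????kbrRH???
Fragment 2: offset=19 data="A" -> buffer=????????????kbrRH??A
Fragment 3: offset=8 data="PRns" -> buffer=????????PRnskbrRH??A
Fragment 4: offset=17 data="EJ" -> buffer=????????PRnskbrRHEJA
Fragment 5: offset=0 data="npf" -> buffer=npf?????PRnskbrRHEJA

Answer: npf?????PRnskbrRHEJA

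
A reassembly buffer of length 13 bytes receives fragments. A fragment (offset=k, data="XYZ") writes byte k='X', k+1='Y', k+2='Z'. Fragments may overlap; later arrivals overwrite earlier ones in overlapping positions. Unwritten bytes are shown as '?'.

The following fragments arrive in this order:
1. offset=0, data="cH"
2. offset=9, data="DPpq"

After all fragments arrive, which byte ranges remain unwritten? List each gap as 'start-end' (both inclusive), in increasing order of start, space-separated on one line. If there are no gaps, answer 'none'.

Answer: 2-8

Derivation:
Fragment 1: offset=0 len=2
Fragment 2: offset=9 len=4
Gaps: 2-8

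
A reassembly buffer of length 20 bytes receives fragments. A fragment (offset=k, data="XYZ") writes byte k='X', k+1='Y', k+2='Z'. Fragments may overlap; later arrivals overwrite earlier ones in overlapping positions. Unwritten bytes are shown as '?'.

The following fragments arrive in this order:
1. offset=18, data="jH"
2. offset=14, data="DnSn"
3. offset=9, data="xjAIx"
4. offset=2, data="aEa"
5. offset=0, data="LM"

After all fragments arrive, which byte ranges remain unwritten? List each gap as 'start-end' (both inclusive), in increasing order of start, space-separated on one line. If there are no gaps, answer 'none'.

Fragment 1: offset=18 len=2
Fragment 2: offset=14 len=4
Fragment 3: offset=9 len=5
Fragment 4: offset=2 len=3
Fragment 5: offset=0 len=2
Gaps: 5-8

Answer: 5-8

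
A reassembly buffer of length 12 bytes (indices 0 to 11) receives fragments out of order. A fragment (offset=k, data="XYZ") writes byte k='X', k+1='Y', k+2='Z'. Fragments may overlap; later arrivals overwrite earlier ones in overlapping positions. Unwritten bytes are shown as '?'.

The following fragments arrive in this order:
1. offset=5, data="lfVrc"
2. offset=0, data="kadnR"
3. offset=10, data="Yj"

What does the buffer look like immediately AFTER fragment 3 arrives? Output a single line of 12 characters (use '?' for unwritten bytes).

Fragment 1: offset=5 data="lfVrc" -> buffer=?????lfVrc??
Fragment 2: offset=0 data="kadnR" -> buffer=kadnRlfVrc??
Fragment 3: offset=10 data="Yj" -> buffer=kadnRlfVrcYj

Answer: kadnRlfVrcYj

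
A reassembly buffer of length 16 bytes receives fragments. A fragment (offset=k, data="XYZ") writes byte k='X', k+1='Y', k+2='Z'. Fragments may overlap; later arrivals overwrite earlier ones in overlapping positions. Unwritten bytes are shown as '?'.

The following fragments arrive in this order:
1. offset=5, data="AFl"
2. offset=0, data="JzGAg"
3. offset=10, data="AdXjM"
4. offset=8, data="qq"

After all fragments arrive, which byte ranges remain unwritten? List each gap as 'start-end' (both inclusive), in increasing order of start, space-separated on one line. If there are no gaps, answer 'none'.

Answer: 15-15

Derivation:
Fragment 1: offset=5 len=3
Fragment 2: offset=0 len=5
Fragment 3: offset=10 len=5
Fragment 4: offset=8 len=2
Gaps: 15-15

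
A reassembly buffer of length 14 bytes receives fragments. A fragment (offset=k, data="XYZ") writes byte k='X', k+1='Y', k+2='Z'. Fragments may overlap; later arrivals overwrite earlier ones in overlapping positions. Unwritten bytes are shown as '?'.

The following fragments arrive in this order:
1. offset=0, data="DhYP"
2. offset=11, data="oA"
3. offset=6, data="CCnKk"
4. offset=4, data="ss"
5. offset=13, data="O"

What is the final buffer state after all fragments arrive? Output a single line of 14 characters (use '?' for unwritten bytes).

Fragment 1: offset=0 data="DhYP" -> buffer=DhYP??????????
Fragment 2: offset=11 data="oA" -> buffer=DhYP???????oA?
Fragment 3: offset=6 data="CCnKk" -> buffer=DhYP??CCnKkoA?
Fragment 4: offset=4 data="ss" -> buffer=DhYPssCCnKkoA?
Fragment 5: offset=13 data="O" -> buffer=DhYPssCCnKkoAO

Answer: DhYPssCCnKkoAO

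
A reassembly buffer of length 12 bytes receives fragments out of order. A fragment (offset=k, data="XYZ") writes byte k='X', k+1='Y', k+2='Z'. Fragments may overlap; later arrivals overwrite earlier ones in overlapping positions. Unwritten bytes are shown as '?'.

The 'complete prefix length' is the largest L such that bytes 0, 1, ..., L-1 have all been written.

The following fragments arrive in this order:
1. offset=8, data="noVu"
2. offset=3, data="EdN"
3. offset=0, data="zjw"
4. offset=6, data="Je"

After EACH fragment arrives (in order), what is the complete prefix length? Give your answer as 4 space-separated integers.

Fragment 1: offset=8 data="noVu" -> buffer=????????noVu -> prefix_len=0
Fragment 2: offset=3 data="EdN" -> buffer=???EdN??noVu -> prefix_len=0
Fragment 3: offset=0 data="zjw" -> buffer=zjwEdN??noVu -> prefix_len=6
Fragment 4: offset=6 data="Je" -> buffer=zjwEdNJenoVu -> prefix_len=12

Answer: 0 0 6 12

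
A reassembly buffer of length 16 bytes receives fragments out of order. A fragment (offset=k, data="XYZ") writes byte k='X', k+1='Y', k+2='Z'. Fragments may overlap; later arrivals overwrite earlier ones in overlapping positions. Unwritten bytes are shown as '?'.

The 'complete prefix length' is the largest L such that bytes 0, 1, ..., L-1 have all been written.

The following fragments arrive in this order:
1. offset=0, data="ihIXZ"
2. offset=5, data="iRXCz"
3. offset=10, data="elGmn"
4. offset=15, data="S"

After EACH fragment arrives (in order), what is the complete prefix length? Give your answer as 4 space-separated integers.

Answer: 5 10 15 16

Derivation:
Fragment 1: offset=0 data="ihIXZ" -> buffer=ihIXZ??????????? -> prefix_len=5
Fragment 2: offset=5 data="iRXCz" -> buffer=ihIXZiRXCz?????? -> prefix_len=10
Fragment 3: offset=10 data="elGmn" -> buffer=ihIXZiRXCzelGmn? -> prefix_len=15
Fragment 4: offset=15 data="S" -> buffer=ihIXZiRXCzelGmnS -> prefix_len=16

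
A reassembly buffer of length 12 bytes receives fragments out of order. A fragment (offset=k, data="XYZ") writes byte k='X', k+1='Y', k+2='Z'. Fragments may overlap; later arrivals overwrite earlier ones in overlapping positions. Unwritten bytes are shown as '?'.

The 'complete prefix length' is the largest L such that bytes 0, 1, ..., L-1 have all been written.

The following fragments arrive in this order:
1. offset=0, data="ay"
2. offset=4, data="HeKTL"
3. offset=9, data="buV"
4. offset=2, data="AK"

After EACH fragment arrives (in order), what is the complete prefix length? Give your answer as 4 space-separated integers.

Fragment 1: offset=0 data="ay" -> buffer=ay?????????? -> prefix_len=2
Fragment 2: offset=4 data="HeKTL" -> buffer=ay??HeKTL??? -> prefix_len=2
Fragment 3: offset=9 data="buV" -> buffer=ay??HeKTLbuV -> prefix_len=2
Fragment 4: offset=2 data="AK" -> buffer=ayAKHeKTLbuV -> prefix_len=12

Answer: 2 2 2 12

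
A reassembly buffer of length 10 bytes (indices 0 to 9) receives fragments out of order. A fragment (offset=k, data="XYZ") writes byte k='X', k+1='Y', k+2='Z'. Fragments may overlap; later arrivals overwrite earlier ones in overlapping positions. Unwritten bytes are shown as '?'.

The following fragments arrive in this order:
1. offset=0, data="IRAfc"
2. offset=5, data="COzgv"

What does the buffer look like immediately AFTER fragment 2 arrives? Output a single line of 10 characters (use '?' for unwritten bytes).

Answer: IRAfcCOzgv

Derivation:
Fragment 1: offset=0 data="IRAfc" -> buffer=IRAfc?????
Fragment 2: offset=5 data="COzgv" -> buffer=IRAfcCOzgv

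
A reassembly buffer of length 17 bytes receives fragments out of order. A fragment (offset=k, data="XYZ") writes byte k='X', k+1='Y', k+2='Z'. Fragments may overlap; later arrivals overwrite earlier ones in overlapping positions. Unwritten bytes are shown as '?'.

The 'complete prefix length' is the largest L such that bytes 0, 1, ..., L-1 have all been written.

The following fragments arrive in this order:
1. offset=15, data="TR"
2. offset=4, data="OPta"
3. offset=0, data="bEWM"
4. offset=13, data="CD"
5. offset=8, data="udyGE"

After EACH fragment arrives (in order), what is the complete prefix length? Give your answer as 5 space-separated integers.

Fragment 1: offset=15 data="TR" -> buffer=???????????????TR -> prefix_len=0
Fragment 2: offset=4 data="OPta" -> buffer=????OPta???????TR -> prefix_len=0
Fragment 3: offset=0 data="bEWM" -> buffer=bEWMOPta???????TR -> prefix_len=8
Fragment 4: offset=13 data="CD" -> buffer=bEWMOPta?????CDTR -> prefix_len=8
Fragment 5: offset=8 data="udyGE" -> buffer=bEWMOPtaudyGECDTR -> prefix_len=17

Answer: 0 0 8 8 17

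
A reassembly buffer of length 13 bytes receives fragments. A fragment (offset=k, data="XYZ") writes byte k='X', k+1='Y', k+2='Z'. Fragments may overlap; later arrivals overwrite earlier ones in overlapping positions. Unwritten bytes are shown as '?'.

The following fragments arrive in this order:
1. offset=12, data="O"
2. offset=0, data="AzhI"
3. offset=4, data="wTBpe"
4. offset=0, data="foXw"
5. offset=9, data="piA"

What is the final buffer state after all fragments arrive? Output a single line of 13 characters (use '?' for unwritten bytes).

Answer: foXwwTBpepiAO

Derivation:
Fragment 1: offset=12 data="O" -> buffer=????????????O
Fragment 2: offset=0 data="AzhI" -> buffer=AzhI????????O
Fragment 3: offset=4 data="wTBpe" -> buffer=AzhIwTBpe???O
Fragment 4: offset=0 data="foXw" -> buffer=foXwwTBpe???O
Fragment 5: offset=9 data="piA" -> buffer=foXwwTBpepiAO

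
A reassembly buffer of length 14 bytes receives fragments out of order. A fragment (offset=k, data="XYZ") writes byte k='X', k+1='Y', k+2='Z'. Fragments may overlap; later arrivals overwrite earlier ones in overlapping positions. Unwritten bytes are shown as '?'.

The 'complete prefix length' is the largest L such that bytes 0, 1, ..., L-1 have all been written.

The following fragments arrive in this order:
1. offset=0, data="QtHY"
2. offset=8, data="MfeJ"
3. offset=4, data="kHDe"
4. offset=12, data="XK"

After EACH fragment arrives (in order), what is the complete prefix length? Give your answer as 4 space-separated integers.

Answer: 4 4 12 14

Derivation:
Fragment 1: offset=0 data="QtHY" -> buffer=QtHY?????????? -> prefix_len=4
Fragment 2: offset=8 data="MfeJ" -> buffer=QtHY????MfeJ?? -> prefix_len=4
Fragment 3: offset=4 data="kHDe" -> buffer=QtHYkHDeMfeJ?? -> prefix_len=12
Fragment 4: offset=12 data="XK" -> buffer=QtHYkHDeMfeJXK -> prefix_len=14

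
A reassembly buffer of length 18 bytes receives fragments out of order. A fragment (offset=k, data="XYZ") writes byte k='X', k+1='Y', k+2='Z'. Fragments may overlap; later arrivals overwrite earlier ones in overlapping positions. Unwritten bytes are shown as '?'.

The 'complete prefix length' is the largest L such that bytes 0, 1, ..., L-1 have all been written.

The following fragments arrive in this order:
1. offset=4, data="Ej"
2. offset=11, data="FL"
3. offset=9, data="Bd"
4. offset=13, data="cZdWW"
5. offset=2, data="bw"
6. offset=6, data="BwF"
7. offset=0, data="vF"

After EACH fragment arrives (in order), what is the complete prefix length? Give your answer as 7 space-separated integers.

Fragment 1: offset=4 data="Ej" -> buffer=????Ej???????????? -> prefix_len=0
Fragment 2: offset=11 data="FL" -> buffer=????Ej?????FL????? -> prefix_len=0
Fragment 3: offset=9 data="Bd" -> buffer=????Ej???BdFL????? -> prefix_len=0
Fragment 4: offset=13 data="cZdWW" -> buffer=????Ej???BdFLcZdWW -> prefix_len=0
Fragment 5: offset=2 data="bw" -> buffer=??bwEj???BdFLcZdWW -> prefix_len=0
Fragment 6: offset=6 data="BwF" -> buffer=??bwEjBwFBdFLcZdWW -> prefix_len=0
Fragment 7: offset=0 data="vF" -> buffer=vFbwEjBwFBdFLcZdWW -> prefix_len=18

Answer: 0 0 0 0 0 0 18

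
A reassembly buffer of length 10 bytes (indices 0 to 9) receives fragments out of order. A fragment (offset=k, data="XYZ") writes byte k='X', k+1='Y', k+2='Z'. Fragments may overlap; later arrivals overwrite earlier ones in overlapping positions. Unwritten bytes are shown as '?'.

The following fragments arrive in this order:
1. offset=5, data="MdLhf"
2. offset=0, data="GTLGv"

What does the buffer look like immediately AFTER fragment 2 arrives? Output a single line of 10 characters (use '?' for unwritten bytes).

Answer: GTLGvMdLhf

Derivation:
Fragment 1: offset=5 data="MdLhf" -> buffer=?????MdLhf
Fragment 2: offset=0 data="GTLGv" -> buffer=GTLGvMdLhf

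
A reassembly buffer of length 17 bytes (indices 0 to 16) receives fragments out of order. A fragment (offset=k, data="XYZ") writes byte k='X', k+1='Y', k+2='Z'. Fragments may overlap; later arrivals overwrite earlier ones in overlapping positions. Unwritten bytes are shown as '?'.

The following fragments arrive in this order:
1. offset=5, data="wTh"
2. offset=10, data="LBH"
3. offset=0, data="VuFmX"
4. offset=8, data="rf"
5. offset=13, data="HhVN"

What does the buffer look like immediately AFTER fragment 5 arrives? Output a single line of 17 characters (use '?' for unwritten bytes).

Answer: VuFmXwThrfLBHHhVN

Derivation:
Fragment 1: offset=5 data="wTh" -> buffer=?????wTh?????????
Fragment 2: offset=10 data="LBH" -> buffer=?????wTh??LBH????
Fragment 3: offset=0 data="VuFmX" -> buffer=VuFmXwTh??LBH????
Fragment 4: offset=8 data="rf" -> buffer=VuFmXwThrfLBH????
Fragment 5: offset=13 data="HhVN" -> buffer=VuFmXwThrfLBHHhVN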